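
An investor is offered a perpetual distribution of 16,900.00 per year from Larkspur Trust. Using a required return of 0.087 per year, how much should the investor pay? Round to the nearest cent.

Level perpetuity: PV = C / r = 16,900.00 / 0.087 = 194,252.87

194252.87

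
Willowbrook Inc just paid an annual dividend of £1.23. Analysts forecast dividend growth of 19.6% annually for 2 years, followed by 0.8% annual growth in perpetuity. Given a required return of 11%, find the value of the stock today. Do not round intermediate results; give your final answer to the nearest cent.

£16.87

D_1 = 1.47108
D_2 = 1.75941
Terminal value at year 2: TV = D_2×(1+g_2)/(r−g_2) = 1.77349/0.102 = 17.38713
P_0 = D_1/(1+r)^1 + D_2/(1+r)^2 + TV/(1+r)^2
    = 1.32530 + 1.42798 + 14.11178 = 16.86506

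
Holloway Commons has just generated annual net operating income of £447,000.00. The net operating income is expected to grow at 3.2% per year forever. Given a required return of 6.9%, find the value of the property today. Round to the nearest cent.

£12467675.68

D₁ = D₀ × (1 + g) = £447,000.00 × 1.032 = £461,304.0000
Growing perpetuity: P = D₁ / (r − g) = £461,304.0000 / (0.069 − 0.032) = £12,467,675.68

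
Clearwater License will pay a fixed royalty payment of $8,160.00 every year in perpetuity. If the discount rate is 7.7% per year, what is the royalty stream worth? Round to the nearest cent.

Level perpetuity: PV = C / r = $8,160.00 / 0.077 = $105,974.03

$105974.03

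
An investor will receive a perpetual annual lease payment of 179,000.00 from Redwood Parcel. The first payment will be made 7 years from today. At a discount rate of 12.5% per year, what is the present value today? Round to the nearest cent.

Value at end of year 6: C / r = 179,000.00 / 0.125 = 1,432,000.0000
Discount to today: PV = 1,432,000.0000 / (1 + 0.125)^6 = 1,432,000.0000 / 2.027287 = 706,362.90

706362.90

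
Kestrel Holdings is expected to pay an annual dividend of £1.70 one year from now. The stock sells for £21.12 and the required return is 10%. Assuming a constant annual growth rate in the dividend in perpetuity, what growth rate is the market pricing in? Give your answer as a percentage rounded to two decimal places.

P = D₁/(r−g) ⇒ g = r − D₁/P = 0.1 − £1.70/£21.12 = 0.019508

1.95%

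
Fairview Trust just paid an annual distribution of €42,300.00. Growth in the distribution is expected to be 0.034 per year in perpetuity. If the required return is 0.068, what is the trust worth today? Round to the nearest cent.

D₁ = D₀ × (1 + g) = €42,300.00 × 1.034 = €43,738.2000
Growing perpetuity: P = D₁ / (r − g) = €43,738.2000 / (0.068 − 0.034) = €1,286,417.65

€1286417.65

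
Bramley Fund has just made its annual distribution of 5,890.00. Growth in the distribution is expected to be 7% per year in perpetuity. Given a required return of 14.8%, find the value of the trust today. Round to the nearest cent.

80798.72

D₁ = D₀ × (1 + g) = 5,890.00 × 1.07 = 6,302.3000
Growing perpetuity: P = D₁ / (r − g) = 6,302.3000 / (0.148 − 0.07) = 80,798.72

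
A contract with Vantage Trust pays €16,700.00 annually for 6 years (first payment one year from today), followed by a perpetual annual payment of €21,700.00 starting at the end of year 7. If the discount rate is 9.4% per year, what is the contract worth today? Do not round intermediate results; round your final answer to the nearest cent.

PV of 6-year annuity: €16,700.00 × [1 − (1+0.094)^−6] / 0.094 = 74029.76837
Perpetuity value at year 6: €21,700.00 / 0.094 = 230851.06383
PV of perpetuity: 230851.06383 / (1+0.094)^6 = 134656.69416
Total PV = 74029.76837 + 134656.69416 = 208686.46252

€208686.46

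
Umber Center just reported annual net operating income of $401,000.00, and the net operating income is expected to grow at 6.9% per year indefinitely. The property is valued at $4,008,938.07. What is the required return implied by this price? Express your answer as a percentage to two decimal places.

17.59%

D₁ = $401,000.00 × 1.069 = $428,669.0000
P = D₁/(r − g) ⇒ r = D₁/P + g = $428,669.0000/$4,008,938.07 + 0.069 = 0.106928 + 0.069 = 0.175928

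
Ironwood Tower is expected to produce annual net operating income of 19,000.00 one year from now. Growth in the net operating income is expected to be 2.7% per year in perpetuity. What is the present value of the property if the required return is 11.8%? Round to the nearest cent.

208791.21

Growing perpetuity: P = D₁ / (r − g) = 19,000.0000 / (0.118 − 0.027) = 208,791.21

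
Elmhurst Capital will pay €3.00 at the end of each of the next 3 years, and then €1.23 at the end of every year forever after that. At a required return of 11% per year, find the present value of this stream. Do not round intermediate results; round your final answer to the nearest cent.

PV of 3-year annuity: €3.00 × [1 − (1+0.11)^−3] / 0.11 = 7.33114
Perpetuity value at year 3: €1.23 / 0.11 = 11.18182
PV of perpetuity: 11.18182 / (1+0.11)^3 = 8.17605
Total PV = 7.33114 + 8.17605 = 15.50719

€15.51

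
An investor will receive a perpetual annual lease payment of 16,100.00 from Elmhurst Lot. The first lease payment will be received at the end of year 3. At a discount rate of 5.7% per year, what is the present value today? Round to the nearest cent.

Value at end of year 2: C / r = 16,100.00 / 0.057 = 282,456.1404
Discount to today: PV = 282,456.1404 / (1 + 0.057)^2 = 282,456.1404 / 1.117249 = 252,813.96

252813.96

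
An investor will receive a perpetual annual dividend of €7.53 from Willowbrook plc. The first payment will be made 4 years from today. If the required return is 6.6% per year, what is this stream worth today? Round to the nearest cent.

€94.18

Value at end of year 3: C / r = €7.53 / 0.066 = €114.0909
Discount to today: PV = €114.0909 / (1 + 0.066)^3 = €114.0909 / 1.211355 = €94.18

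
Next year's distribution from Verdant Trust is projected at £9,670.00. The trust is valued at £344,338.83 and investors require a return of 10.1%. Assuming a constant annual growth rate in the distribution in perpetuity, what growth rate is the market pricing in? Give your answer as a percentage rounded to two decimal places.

P = D₁/(r−g) ⇒ g = r − D₁/P = 0.101 − £9,670.00/£344,338.83 = 0.072917

7.29%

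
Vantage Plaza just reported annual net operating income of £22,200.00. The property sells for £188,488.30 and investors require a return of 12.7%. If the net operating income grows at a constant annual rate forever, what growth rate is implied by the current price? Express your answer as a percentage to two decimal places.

P = D₀(1+g)/(r−g) ⇒ P(r−g) = D₀(1+g) ⇒ g(P+D₀) = P·r − D₀
g = (P·r − D₀)/(P + D₀) = (£188,488.30×0.127 − £22,200.00) / (£188,488.30 + £22,200.00) = 0.008249

0.82%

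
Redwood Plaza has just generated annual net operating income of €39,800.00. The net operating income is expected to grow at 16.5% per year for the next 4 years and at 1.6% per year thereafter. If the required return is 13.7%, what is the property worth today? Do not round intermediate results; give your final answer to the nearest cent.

D_1 = 46367.00000
D_2 = 54017.55500
D_3 = 62930.45157
D_4 = 73313.97608
Terminal value at year 4: TV = D_4×(1+g_2)/(r−g_2) = 74486.99970/0.121 = 615595.03886
P_0 = D_1/(1+r)^1 + D_2/(1+r)^2 + D_3/(1+r)^3 + D_4/(1+r)^4 + TV/(1+r)^4
    = 40780.12313 + 41784.38298 + 42813.37394 + 43867.70505 + 368343.70521 = 537589.29031

€537589.29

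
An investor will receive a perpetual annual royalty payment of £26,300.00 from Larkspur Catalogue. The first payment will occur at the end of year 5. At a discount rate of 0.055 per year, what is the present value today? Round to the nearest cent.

£385996.37

Value at end of year 4: C / r = £26,300.00 / 0.055 = £478,181.8182
Discount to today: PV = £478,181.8182 / (1 + 0.055)^4 = £478,181.8182 / 1.238825 = £385,996.37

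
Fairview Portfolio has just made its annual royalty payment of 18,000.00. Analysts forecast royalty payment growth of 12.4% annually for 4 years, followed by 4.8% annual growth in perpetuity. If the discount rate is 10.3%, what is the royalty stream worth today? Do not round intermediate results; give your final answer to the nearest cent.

D_1 = 20232.00000
D_2 = 22740.76800
D_3 = 25560.62323
D_4 = 28730.14051
Terminal value at year 4: TV = D_4×(1+g_2)/(r−g_2) = 30109.18726/0.055 = 547439.76832
P_0 = D_1/(1+r)^1 + D_2/(1+r)^2 + D_3/(1+r)^3 + D_4/(1+r)^4 + TV/(1+r)^4
    = 18342.70172 + 18691.92814 + 19047.80347 + 19410.45431 + 369857.38387 = 445350.27151

445350.27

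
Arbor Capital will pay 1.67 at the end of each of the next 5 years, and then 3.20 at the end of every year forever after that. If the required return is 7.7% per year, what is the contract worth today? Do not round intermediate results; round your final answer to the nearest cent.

PV of 5-year annuity: 1.67 × [1 − (1+0.077)^−5] / 0.077 = 6.72088
Perpetuity value at year 5: 3.20 / 0.077 = 41.55844
PV of perpetuity: 41.55844 / (1+0.077)^5 = 28.68010
Total PV = 6.72088 + 28.68010 = 35.40099

35.40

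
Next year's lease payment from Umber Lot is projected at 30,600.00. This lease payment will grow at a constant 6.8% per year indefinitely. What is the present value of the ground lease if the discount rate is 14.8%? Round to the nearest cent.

Growing perpetuity: P = D₁ / (r − g) = 30,600.0000 / (0.148 − 0.068) = 382,500.00

382500.00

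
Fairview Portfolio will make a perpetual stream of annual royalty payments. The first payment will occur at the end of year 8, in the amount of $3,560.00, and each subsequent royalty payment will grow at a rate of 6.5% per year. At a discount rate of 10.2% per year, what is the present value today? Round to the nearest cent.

$48750.28

Value at end of year 7: C₁ / (r − g) = $3,560.00 / (0.102 − 0.065) = $96,216.2162
Discount to today: PV = $96,216.2162 / (1 + 0.102)^7 = $96,216.2162 / 1.973655 = $48,750.28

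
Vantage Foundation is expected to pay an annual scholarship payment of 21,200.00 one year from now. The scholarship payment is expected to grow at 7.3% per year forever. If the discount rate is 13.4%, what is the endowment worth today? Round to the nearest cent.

Growing perpetuity: P = D₁ / (r − g) = 21,200.0000 / (0.134 − 0.073) = 347,540.98

347540.98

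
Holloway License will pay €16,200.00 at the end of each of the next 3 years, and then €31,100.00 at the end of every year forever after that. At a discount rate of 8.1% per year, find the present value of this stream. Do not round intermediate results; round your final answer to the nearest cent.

PV of 3-year annuity: €16,200.00 × [1 − (1+0.081)^−3] / 0.081 = 41673.75427
Perpetuity value at year 3: €31,100.00 / 0.081 = 383950.61728
PV of perpetuity: 383950.61728 / (1+0.081)^3 = 303947.29891
Total PV = 41673.75427 + 303947.29891 = 345621.05317

€345621.05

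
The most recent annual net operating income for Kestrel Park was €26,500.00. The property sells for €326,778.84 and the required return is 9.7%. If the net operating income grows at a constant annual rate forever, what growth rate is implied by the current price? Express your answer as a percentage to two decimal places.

P = D₀(1+g)/(r−g) ⇒ P(r−g) = D₀(1+g) ⇒ g(P+D₀) = P·r − D₀
g = (P·r − D₀)/(P + D₀) = (€326,778.84×0.097 − €26,500.00) / (€326,778.84 + €26,500.00) = 0.014712

1.47%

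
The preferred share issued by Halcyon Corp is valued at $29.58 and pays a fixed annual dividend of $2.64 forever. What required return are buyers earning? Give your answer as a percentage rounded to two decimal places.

8.92%

P = C/r ⇒ r = C/P = $2.64/$29.58 = 0.089249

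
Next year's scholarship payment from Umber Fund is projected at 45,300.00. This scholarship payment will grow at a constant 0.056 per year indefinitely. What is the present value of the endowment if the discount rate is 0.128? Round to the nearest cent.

629166.67

Growing perpetuity: P = D₁ / (r − g) = 45,300.0000 / (0.128 − 0.056) = 629,166.67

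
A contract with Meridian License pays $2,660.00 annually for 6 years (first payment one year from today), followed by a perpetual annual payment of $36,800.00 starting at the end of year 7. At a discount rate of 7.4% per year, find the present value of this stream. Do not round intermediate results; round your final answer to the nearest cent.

PV of 6-year annuity: $2,660.00 × [1 − (1+0.074)^−6] / 0.074 = 12523.93235
Perpetuity value at year 6: $36,800.00 / 0.074 = 497297.29730
PV of perpetuity: 497297.29730 / (1+0.074)^6 = 324033.87229
Total PV = 12523.93235 + 324033.87229 = 336557.80464

$336557.80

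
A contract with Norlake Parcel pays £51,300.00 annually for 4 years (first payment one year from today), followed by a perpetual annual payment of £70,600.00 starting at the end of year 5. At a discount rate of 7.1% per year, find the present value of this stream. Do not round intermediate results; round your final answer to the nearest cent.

PV of 4-year annuity: £51,300.00 × [1 − (1+0.071)^−4] / 0.071 = 173372.38296
Perpetuity value at year 4: £70,600.00 / 0.071 = 994366.19718
PV of perpetuity: 994366.19718 / (1+0.071)^4 = 755767.94695
Total PV = 173372.38296 + 755767.94695 = 929140.32991

£929140.33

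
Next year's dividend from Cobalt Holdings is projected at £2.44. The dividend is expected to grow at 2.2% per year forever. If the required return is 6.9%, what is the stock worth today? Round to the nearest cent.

Growing perpetuity: P = D₁ / (r − g) = £2.4400 / (0.069 − 0.022) = £51.91

£51.91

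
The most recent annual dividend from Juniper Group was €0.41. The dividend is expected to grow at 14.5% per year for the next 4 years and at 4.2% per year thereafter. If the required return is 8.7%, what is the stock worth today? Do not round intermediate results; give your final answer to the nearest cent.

€13.56

D_1 = 0.46945
D_2 = 0.53752
D_3 = 0.61546
D_4 = 0.70470
Terminal value at year 4: TV = D_4×(1+g_2)/(r−g_2) = 0.73430/0.045 = 16.31778
P_0 = D_1/(1+r)^1 + D_2/(1+r)^2 + D_3/(1+r)^3 + D_4/(1+r)^4 + TV/(1+r)^4
    = 0.43188 + 0.45492 + 0.47919 + 0.50476 + 11.68807 = 13.55883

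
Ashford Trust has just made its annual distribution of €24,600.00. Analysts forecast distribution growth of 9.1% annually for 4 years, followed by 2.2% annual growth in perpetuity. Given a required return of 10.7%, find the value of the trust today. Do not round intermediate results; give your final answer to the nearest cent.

D_1 = 26838.60000
D_2 = 29280.91260
D_3 = 31945.47565
D_4 = 34852.51393
Terminal value at year 4: TV = D_4×(1+g_2)/(r−g_2) = 35619.26924/0.085 = 419050.22632
P_0 = D_1/(1+r)^1 + D_2/(1+r)^2 + D_3/(1+r)^3 + D_4/(1+r)^4 + TV/(1+r)^4
    = 24244.44444 + 23894.02790 + 23548.67610 + 23208.31583 + 279045.86799 = 373941.33227

€373941.33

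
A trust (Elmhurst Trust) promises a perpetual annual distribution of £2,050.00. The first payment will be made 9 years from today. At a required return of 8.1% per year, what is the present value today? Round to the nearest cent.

Value at end of year 8: C / r = £2,050.00 / 0.081 = £25,308.6420
Discount to today: PV = £25,308.6420 / (1 + 0.081)^8 = £25,308.6420 / 1.864685 = £13,572.61

£13572.61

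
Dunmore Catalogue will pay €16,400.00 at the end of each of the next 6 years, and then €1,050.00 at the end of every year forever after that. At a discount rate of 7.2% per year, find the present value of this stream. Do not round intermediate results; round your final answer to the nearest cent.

€87300.15

PV of 6-year annuity: €16,400.00 × [1 − (1+0.072)^−6] / 0.072 = 77690.92892
Perpetuity value at year 6: €1,050.00 / 0.072 = 14583.33333
PV of perpetuity: 14583.33333 / (1+0.072)^6 = 9609.21898
Total PV = 77690.92892 + 9609.21898 = 87300.14791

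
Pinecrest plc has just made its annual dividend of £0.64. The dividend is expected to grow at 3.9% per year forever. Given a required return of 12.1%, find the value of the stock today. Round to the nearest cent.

£8.11

D₁ = D₀ × (1 + g) = £0.64 × 1.039 = £0.6650
Growing perpetuity: P = D₁ / (r − g) = £0.6650 / (0.121 − 0.039) = £8.11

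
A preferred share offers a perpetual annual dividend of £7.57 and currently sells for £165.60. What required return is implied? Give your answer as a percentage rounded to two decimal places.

4.57%

P = C/r ⇒ r = C/P = £7.57/£165.60 = 0.045713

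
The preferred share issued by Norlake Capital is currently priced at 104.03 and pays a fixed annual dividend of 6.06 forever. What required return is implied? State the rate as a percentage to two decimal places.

P = C/r ⇒ r = C/P = 6.06/104.03 = 0.058252

5.83%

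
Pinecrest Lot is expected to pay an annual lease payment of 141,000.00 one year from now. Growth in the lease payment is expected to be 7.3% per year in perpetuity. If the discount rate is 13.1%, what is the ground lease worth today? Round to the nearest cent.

2431034.48

Growing perpetuity: P = D₁ / (r − g) = 141,000.0000 / (0.131 − 0.073) = 2,431,034.48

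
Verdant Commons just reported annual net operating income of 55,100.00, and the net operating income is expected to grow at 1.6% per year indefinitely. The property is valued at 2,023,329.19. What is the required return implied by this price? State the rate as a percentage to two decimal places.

4.37%

D₁ = 55,100.00 × 1.016 = 55,981.6000
P = D₁/(r − g) ⇒ r = D₁/P + g = 55,981.6000/2,023,329.19 + 0.016 = 0.027668 + 0.016 = 0.043668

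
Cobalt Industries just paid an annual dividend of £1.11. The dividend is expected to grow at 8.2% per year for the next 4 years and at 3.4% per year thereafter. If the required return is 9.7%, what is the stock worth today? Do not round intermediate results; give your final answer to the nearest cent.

D_1 = 1.20102
D_2 = 1.29950
D_3 = 1.40606
D_4 = 1.52136
Terminal value at year 4: TV = D_4×(1+g_2)/(r−g_2) = 1.57309/0.063 = 24.96962
P_0 = D_1/(1+r)^1 + D_2/(1+r)^2 + D_3/(1+r)^3 + D_4/(1+r)^4 + TV/(1+r)^4
    = 1.09482 + 1.07985 + 1.06509 + 1.05052 + 17.24192 = 21.53220

£21.53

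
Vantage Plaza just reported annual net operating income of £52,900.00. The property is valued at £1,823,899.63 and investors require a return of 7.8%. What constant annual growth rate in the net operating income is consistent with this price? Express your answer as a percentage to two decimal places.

4.76%

P = D₀(1+g)/(r−g) ⇒ P(r−g) = D₀(1+g) ⇒ g(P+D₀) = P·r − D₀
g = (P·r − D₀)/(P + D₀) = (£1,823,899.63×0.078 − £52,900.00) / (£1,823,899.63 + £52,900.00) = 0.047615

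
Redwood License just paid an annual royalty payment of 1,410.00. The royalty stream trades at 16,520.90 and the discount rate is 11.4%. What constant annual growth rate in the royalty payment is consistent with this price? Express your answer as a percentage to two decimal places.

P = D₀(1+g)/(r−g) ⇒ P(r−g) = D₀(1+g) ⇒ g(P+D₀) = P·r − D₀
g = (P·r − D₀)/(P + D₀) = (16,520.90×0.114 − 1,410.00) / (16,520.90 + 1,410.00) = 0.026400

2.64%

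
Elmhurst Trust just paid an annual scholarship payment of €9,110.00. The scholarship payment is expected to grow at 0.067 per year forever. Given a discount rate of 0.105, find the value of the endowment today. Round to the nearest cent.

D₁ = D₀ × (1 + g) = €9,110.00 × 1.067 = €9,720.3700
Growing perpetuity: P = D₁ / (r − g) = €9,720.3700 / (0.105 − 0.067) = €255,799.21

€255799.21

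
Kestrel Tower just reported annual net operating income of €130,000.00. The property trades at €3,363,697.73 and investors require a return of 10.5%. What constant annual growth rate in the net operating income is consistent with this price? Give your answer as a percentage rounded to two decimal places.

P = D₀(1+g)/(r−g) ⇒ P(r−g) = D₀(1+g) ⇒ g(P+D₀) = P·r − D₀
g = (P·r − D₀)/(P + D₀) = (€3,363,697.73×0.105 − €130,000.00) / (€3,363,697.73 + €130,000.00) = 0.063883

6.39%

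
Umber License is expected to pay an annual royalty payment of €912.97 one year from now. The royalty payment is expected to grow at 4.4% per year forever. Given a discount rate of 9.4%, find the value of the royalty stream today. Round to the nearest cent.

Growing perpetuity: P = D₁ / (r − g) = €912.9700 / (0.094 − 0.044) = €18,259.40

€18259.40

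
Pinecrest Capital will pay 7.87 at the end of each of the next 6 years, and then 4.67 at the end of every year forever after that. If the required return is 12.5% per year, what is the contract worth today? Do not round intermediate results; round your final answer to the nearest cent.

50.33

PV of 6-year annuity: 7.87 × [1 − (1+0.125)^−6] / 0.125 = 31.90371
Perpetuity value at year 6: 4.67 / 0.125 = 37.36000
PV of perpetuity: 37.36000 / (1+0.125)^6 = 18.42857
Total PV = 31.90371 + 18.42857 = 50.33228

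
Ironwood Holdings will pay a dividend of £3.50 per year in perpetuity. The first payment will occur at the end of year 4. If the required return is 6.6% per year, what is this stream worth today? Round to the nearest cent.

Value at end of year 3: C / r = £3.50 / 0.066 = £53.0303
Discount to today: PV = £53.0303 / (1 + 0.066)^3 = £53.0303 / 1.211355 = £43.78

£43.78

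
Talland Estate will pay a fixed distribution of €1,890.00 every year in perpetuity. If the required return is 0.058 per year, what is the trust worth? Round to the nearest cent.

€32586.21

Level perpetuity: PV = C / r = €1,890.00 / 0.058 = €32,586.21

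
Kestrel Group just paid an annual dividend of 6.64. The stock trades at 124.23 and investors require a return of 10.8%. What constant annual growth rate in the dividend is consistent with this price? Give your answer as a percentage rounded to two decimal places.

5.18%

P = D₀(1+g)/(r−g) ⇒ P(r−g) = D₀(1+g) ⇒ g(P+D₀) = P·r − D₀
g = (P·r − D₀)/(P + D₀) = (124.23×0.108 − 6.64) / (124.23 + 6.64) = 0.051783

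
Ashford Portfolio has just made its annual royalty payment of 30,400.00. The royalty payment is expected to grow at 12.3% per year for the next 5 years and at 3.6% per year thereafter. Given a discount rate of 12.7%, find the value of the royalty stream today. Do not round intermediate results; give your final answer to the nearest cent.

D_1 = 34139.20000
D_2 = 38338.32160
D_3 = 43053.93516
D_4 = 48349.56918
D_5 = 54296.56619
Terminal value at year 5: TV = D_5×(1+g_2)/(r−g_2) = 56251.24257/0.091 = 618145.52278
P_0 = D_1/(1+r)^1 + D_2/(1+r)^2 + D_3/(1+r)^3 + D_4/(1+r)^4 + D_5/(1+r)^5 + TV/(1+r)^5
    = 30292.10293 + 30184.58881 + 30077.45628 + 29970.70400 + 29864.33061 + 339993.91766 = 490383.10029

490383.10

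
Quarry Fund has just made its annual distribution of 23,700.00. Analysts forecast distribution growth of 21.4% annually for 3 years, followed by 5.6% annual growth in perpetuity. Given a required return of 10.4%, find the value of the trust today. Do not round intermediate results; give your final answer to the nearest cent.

D_1 = 28771.80000
D_2 = 34928.96520
D_3 = 42403.76375
Terminal value at year 3: TV = D_3×(1+g_2)/(r−g_2) = 44778.37452/0.048 = 932882.80256
P_0 = D_1/(1+r)^1 + D_2/(1+r)^2 + D_3/(1+r)^3 + TV/(1+r)^3
    = 26061.41304 + 28658.11181 + 31513.53961 + 693297.87150 = 779530.93597

779530.94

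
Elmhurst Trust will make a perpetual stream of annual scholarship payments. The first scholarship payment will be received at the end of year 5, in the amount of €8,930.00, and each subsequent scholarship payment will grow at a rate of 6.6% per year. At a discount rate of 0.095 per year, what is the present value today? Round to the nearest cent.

Value at end of year 4: C₁ / (r − g) = €8,930.00 / (0.095 − 0.066) = €307,931.0345
Discount to today: PV = €307,931.0345 / (1 + 0.095)^4 = €307,931.0345 / 1.437661 = €214,188.91

€214188.91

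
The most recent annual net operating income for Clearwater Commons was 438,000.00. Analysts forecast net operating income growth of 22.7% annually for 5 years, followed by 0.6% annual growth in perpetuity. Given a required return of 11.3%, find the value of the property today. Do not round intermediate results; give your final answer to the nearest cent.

D_1 = 537426.00000
D_2 = 659421.70200
D_3 = 809110.42835
D_4 = 992778.49559
D_5 = 1218139.21409
Terminal value at year 5: TV = D_5×(1+g_2)/(r−g_2) = 1225448.04937/0.107 = 11452785.50817
P_0 = D_1/(1+r)^1 + D_2/(1+r)^2 + D_3/(1+r)^3 + D_4/(1+r)^4 + D_5/(1+r)^5 + TV/(1+r)^5
    = 482862.53369 + 532320.15170 + 586843.50955 + 646951.47010 + 713216.04116 + 6705563.90104 = 9667757.60725

9667757.61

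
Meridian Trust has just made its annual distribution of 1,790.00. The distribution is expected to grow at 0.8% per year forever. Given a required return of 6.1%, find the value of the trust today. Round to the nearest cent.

D₁ = D₀ × (1 + g) = 1,790.00 × 1.008 = 1,804.3200
Growing perpetuity: P = D₁ / (r − g) = 1,804.3200 / (0.061 − 0.008) = 34,043.77

34043.77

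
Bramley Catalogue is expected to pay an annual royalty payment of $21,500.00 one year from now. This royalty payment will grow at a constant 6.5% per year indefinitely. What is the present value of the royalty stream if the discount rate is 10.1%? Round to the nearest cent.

$597222.22

Growing perpetuity: P = D₁ / (r − g) = $21,500.0000 / (0.101 − 0.065) = $597,222.22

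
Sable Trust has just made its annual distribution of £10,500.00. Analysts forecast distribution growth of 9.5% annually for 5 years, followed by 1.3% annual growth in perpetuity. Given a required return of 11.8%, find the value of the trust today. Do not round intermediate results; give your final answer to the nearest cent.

£140647.41

D_1 = 11497.50000
D_2 = 12589.76250
D_3 = 13785.78994
D_4 = 15095.43998
D_5 = 16529.50678
Terminal value at year 5: TV = D_5×(1+g_2)/(r−g_2) = 16744.39037/0.105 = 159470.38446
P_0 = D_1/(1+r)^1 + D_2/(1+r)^2 + D_3/(1+r)^3 + D_4/(1+r)^4 + D_5/(1+r)^5 + TV/(1+r)^5
    = 10283.98927 + 10072.42240 + 9865.20799 + 9662.25648 + 9463.48019 + 91300.05171 = 140647.40803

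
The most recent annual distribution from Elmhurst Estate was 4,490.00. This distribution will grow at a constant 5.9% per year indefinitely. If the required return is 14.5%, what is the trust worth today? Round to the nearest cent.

55289.65

D₁ = D₀ × (1 + g) = 4,490.00 × 1.059 = 4,754.9100
Growing perpetuity: P = D₁ / (r − g) = 4,754.9100 / (0.145 − 0.059) = 55,289.65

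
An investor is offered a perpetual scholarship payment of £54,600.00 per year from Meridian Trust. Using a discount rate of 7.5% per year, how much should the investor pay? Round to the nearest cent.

Level perpetuity: PV = C / r = £54,600.00 / 0.075 = £728,000.00

£728000.00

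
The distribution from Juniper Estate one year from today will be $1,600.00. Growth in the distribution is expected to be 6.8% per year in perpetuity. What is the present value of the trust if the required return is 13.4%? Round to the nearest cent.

$24242.42

Growing perpetuity: P = D₁ / (r − g) = $1,600.0000 / (0.134 − 0.068) = $24,242.42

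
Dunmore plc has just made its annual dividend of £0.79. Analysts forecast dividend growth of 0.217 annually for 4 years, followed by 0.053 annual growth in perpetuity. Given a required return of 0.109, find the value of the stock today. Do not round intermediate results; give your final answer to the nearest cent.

D_1 = 0.96143
D_2 = 1.17006
D_3 = 1.42396
D_4 = 1.73296
Terminal value at year 4: TV = D_4×(1+g_2)/(r−g_2) = 1.82481/0.056 = 32.58590
P_0 = D_1/(1+r)^1 + D_2/(1+r)^2 + D_3/(1+r)^3 + D_4/(1+r)^4 + TV/(1+r)^4
    = 0.86693 + 0.95136 + 1.04401 + 1.14568 + 21.54287 = 25.55085

£25.55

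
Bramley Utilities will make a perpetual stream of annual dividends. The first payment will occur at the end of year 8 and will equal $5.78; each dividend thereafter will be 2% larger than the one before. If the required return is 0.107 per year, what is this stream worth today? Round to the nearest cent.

Value at end of year 7: C₁ / (r − g) = $5.78 / (0.107 − 0.02) = $66.4368
Discount to today: PV = $66.4368 / (1 + 0.107)^7 = $66.4368 / 2.037198 = $32.61

$32.61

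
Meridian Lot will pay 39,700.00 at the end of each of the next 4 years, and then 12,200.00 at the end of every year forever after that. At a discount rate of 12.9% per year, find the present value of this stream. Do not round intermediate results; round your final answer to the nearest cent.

PV of 4-year annuity: 39,700.00 × [1 − (1+0.129)^−4] / 0.129 = 118332.28844
Perpetuity value at year 4: 12,200.00 / 0.129 = 94573.64341
PV of perpetuity: 94573.64341 / (1+0.129)^4 = 58209.56485
Total PV = 118332.28844 + 58209.56485 = 176541.85329

176541.85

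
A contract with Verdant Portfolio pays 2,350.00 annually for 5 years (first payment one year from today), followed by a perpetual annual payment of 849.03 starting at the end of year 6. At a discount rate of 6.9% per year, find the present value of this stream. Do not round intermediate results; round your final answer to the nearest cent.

18475.57

PV of 5-year annuity: 2,350.00 × [1 − (1+0.069)^−5] / 0.069 = 9661.31822
Perpetuity value at year 5: 849.03 / 0.069 = 12304.78261
PV of perpetuity: 12304.78261 / (1+0.069)^5 = 8814.25112
Total PV = 9661.31822 + 8814.25112 = 18475.56934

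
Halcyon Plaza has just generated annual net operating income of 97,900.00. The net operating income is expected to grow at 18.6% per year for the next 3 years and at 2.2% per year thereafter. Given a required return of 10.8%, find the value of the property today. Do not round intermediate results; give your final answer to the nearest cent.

1763848.50

D_1 = 116109.40000
D_2 = 137705.74840
D_3 = 163319.01760
Terminal value at year 3: TV = D_3×(1+g_2)/(r−g_2) = 166912.03599/0.086 = 1940837.62779
P_0 = D_1/(1+r)^1 + D_2/(1+r)^2 + D_3/(1+r)^3 + TV/(1+r)^3
    = 104791.87726 + 112168.92277 + 120065.29098 + 1426822.41137 = 1763848.50237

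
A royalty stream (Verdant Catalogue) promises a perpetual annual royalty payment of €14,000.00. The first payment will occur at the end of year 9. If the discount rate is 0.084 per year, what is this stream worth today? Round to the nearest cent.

€87420.74

Value at end of year 8: C / r = €14,000.00 / 0.084 = €166,666.6667
Discount to today: PV = €166,666.6667 / (1 + 0.084)^8 = €166,666.6667 / 1.906489 = €87,420.74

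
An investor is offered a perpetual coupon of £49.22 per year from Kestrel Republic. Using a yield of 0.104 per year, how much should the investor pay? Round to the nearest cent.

Level perpetuity: PV = C / r = £49.22 / 0.104 = £473.27

£473.27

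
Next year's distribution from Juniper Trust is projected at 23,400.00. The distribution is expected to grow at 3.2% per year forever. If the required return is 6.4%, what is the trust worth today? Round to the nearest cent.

Growing perpetuity: P = D₁ / (r − g) = 23,400.0000 / (0.064 − 0.032) = 731,250.00

731250.00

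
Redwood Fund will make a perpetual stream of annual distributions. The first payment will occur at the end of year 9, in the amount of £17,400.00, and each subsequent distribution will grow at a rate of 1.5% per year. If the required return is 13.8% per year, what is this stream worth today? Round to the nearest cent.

Value at end of year 8: C₁ / (r − g) = £17,400.00 / (0.138 − 0.015) = £141,463.4146
Discount to today: PV = £141,463.4146 / (1 + 0.138)^8 = £141,463.4146 / 2.812795 = £50,292.83

£50292.83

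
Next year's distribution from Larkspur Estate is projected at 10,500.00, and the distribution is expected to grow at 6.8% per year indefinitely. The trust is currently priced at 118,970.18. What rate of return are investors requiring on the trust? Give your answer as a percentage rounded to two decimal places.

P = D₁/(r − g) ⇒ r = D₁/P + g = 10,500.0000/118,970.18 + 0.068 = 0.088257 + 0.068 = 0.156257

15.63%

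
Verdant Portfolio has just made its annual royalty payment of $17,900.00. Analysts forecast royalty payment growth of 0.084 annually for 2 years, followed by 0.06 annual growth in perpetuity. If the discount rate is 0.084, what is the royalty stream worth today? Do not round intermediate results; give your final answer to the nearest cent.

D_1 = 19403.60000
D_2 = 21033.50240
Terminal value at year 2: TV = D_2×(1+g_2)/(r−g_2) = 22295.51254/0.024 = 928979.68933
P_0 = D_1/(1+r)^1 + D_2/(1+r)^2 + TV/(1+r)^2
    = 17900.00000 + 17900.00000 + 790583.33333 = 826383.33333

$826383.33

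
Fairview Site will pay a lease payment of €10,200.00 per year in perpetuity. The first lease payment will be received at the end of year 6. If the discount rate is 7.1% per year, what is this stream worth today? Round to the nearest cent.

€101951.70

Value at end of year 5: C / r = €10,200.00 / 0.071 = €143,661.9718
Discount to today: PV = €143,661.9718 / (1 + 0.071)^5 = €143,661.9718 / 1.409118 = €101,951.70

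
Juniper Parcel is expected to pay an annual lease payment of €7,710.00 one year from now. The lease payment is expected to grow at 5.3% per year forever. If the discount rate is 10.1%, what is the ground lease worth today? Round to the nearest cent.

€160625.00

Growing perpetuity: P = D₁ / (r − g) = €7,710.0000 / (0.101 − 0.053) = €160,625.00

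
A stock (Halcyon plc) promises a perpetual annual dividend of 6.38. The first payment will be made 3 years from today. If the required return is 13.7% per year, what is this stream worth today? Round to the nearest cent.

36.02

Value at end of year 2: C / r = 6.38 / 0.137 = 46.5693
Discount to today: PV = 46.5693 / (1 + 0.137)^2 = 46.5693 / 1.292769 = 36.02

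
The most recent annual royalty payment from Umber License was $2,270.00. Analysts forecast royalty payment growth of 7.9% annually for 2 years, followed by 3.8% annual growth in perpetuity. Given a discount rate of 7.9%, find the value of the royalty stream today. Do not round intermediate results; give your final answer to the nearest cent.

D_1 = 2449.33000
D_2 = 2642.82707
Terminal value at year 2: TV = D_2×(1+g_2)/(r−g_2) = 2743.25450/0.041 = 66908.64631
P_0 = D_1/(1+r)^1 + D_2/(1+r)^2 + TV/(1+r)^2
    = 2270.00000 + 2270.00000 + 57469.75610 = 62009.75610

$62009.76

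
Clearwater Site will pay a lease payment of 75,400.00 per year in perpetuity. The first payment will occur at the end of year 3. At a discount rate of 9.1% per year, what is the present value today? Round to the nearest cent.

Value at end of year 2: C / r = 75,400.00 / 0.091 = 828,571.4286
Discount to today: PV = 828,571.4286 / (1 + 0.091)^2 = 828,571.4286 / 1.190281 = 696,114.13

696114.13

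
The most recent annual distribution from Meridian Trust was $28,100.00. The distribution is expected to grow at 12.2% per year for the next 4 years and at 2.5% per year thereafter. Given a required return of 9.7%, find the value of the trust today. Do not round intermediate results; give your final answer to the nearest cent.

D_1 = 31528.20000
D_2 = 35374.64040
D_3 = 39690.34653
D_4 = 44532.56881
Terminal value at year 4: TV = D_4×(1+g_2)/(r−g_2) = 45645.88303/0.072 = 633970.59758
P_0 = D_1/(1+r)^1 + D_2/(1+r)^2 + D_3/(1+r)^3 + D_4/(1+r)^4 + TV/(1+r)^4
    = 28740.38286 + 29395.35968 + 30065.26305 + 30750.43313 + 437766.58270 = 556718.02142

$556718.02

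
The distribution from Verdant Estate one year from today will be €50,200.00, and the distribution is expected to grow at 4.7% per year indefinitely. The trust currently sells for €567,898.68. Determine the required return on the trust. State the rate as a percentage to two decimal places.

P = D₁/(r − g) ⇒ r = D₁/P + g = €50,200.0000/€567,898.68 + 0.047 = 0.088396 + 0.047 = 0.135396

13.54%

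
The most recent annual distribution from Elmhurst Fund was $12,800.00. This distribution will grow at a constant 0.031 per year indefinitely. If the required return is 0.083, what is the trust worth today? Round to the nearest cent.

$253784.62

D₁ = D₀ × (1 + g) = $12,800.00 × 1.031 = $13,196.8000
Growing perpetuity: P = D₁ / (r − g) = $13,196.8000 / (0.083 − 0.031) = $253,784.62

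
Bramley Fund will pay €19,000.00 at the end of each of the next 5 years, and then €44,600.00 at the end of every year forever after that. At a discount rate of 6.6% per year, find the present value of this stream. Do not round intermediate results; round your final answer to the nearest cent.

€569658.69

PV of 5-year annuity: €19,000.00 × [1 − (1+0.066)^−5] / 0.066 = 78745.27044
Perpetuity value at year 5: €44,600.00 / 0.066 = 675757.57576
PV of perpetuity: 675757.57576 / (1+0.066)^5 = 490913.41461
Total PV = 78745.27044 + 490913.41461 = 569658.68506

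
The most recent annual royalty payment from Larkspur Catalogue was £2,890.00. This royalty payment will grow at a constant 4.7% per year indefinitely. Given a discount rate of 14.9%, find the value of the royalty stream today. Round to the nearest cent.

£29665.00

D₁ = D₀ × (1 + g) = £2,890.00 × 1.047 = £3,025.8300
Growing perpetuity: P = D₁ / (r − g) = £3,025.8300 / (0.149 − 0.047) = £29,665.00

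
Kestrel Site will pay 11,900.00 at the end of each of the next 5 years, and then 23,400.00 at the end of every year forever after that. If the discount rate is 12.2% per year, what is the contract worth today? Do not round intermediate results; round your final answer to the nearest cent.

PV of 5-year annuity: 11,900.00 × [1 − (1+0.122)^−5] / 0.122 = 42685.14659
Perpetuity value at year 5: 23,400.00 / 0.122 = 191803.27869
PV of perpetuity: 191803.27869 / (1+0.122)^5 = 107867.78035
Total PV = 42685.14659 + 107867.78035 = 150552.92694

150552.93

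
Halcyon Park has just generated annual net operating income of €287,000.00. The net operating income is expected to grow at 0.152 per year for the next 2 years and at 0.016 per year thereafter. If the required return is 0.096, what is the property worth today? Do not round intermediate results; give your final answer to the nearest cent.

€4645629.20

D_1 = 330624.00000
D_2 = 380878.84800
Terminal value at year 2: TV = D_2×(1+g_2)/(r−g_2) = 386972.90957/0.08 = 4837161.36960
P_0 = D_1/(1+r)^1 + D_2/(1+r)^2 + TV/(1+r)^2
    = 301664.23358 + 317077.73456 + 4026887.22894 = 4645629.19708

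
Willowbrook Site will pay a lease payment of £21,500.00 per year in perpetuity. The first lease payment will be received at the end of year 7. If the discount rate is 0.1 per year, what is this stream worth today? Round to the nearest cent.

£121361.89

Value at end of year 6: C / r = £21,500.00 / 0.1 = £215,000.0000
Discount to today: PV = £215,000.0000 / (1 + 0.1)^6 = £215,000.0000 / 1.771561 = £121,361.89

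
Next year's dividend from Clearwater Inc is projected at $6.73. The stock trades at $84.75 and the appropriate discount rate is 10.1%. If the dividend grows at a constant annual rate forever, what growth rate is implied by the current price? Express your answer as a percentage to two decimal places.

P = D₁/(r−g) ⇒ g = r − D₁/P = 0.101 − $6.73/$84.75 = 0.021590

2.16%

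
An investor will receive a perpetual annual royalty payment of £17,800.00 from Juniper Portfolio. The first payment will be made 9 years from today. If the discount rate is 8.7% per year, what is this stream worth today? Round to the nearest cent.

Value at end of year 8: C / r = £17,800.00 / 0.087 = £204,597.7011
Discount to today: PV = £204,597.7011 / (1 + 0.087)^8 = £204,597.7011 / 1.949110 = £104,969.81

£104969.81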